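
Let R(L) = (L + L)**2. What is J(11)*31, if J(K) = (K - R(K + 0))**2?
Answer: 6935599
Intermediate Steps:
R(L) = 4*L**2 (R(L) = (2*L)**2 = 4*L**2)
J(K) = (K - 4*K**2)**2 (J(K) = (K - 4*(K + 0)**2)**2 = (K - 4*K**2)**2)
J(11)*31 = (11**2*(-1 + 4*11)**2)*31 = (121*(-1 + 44)**2)*31 = (121*43**2)*31 = (121*1849)*31 = 223729*31 = 6935599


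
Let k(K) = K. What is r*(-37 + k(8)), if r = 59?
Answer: -1711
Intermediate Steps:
r*(-37 + k(8)) = 59*(-37 + 8) = 59*(-29) = -1711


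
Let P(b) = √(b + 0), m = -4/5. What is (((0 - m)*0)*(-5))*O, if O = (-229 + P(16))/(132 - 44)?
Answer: 0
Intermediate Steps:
m = -⅘ (m = -4*⅕ = -⅘ ≈ -0.80000)
P(b) = √b
O = -225/88 (O = (-229 + √16)/(132 - 44) = (-229 + 4)/88 = -225*1/88 = -225/88 ≈ -2.5568)
(((0 - m)*0)*(-5))*O = (((0 - 1*(-⅘))*0)*(-5))*(-225/88) = (((0 + ⅘)*0)*(-5))*(-225/88) = (((⅘)*0)*(-5))*(-225/88) = (0*(-5))*(-225/88) = 0*(-225/88) = 0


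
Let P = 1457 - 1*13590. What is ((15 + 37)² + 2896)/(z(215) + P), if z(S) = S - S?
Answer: -5600/12133 ≈ -0.46155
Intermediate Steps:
z(S) = 0
P = -12133 (P = 1457 - 13590 = -12133)
((15 + 37)² + 2896)/(z(215) + P) = ((15 + 37)² + 2896)/(0 - 12133) = (52² + 2896)/(-12133) = (2704 + 2896)*(-1/12133) = 5600*(-1/12133) = -5600/12133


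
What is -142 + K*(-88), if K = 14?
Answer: -1374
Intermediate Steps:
-142 + K*(-88) = -142 + 14*(-88) = -142 - 1232 = -1374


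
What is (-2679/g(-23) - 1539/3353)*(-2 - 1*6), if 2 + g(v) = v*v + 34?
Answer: 26256176/627011 ≈ 41.875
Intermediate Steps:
g(v) = 32 + v² (g(v) = -2 + (v*v + 34) = -2 + (v² + 34) = -2 + (34 + v²) = 32 + v²)
(-2679/g(-23) - 1539/3353)*(-2 - 1*6) = (-2679/(32 + (-23)²) - 1539/3353)*(-2 - 1*6) = (-2679/(32 + 529) - 1539*1/3353)*(-2 - 6) = (-2679/561 - 1539/3353)*(-8) = (-2679*1/561 - 1539/3353)*(-8) = (-893/187 - 1539/3353)*(-8) = -3282022/627011*(-8) = 26256176/627011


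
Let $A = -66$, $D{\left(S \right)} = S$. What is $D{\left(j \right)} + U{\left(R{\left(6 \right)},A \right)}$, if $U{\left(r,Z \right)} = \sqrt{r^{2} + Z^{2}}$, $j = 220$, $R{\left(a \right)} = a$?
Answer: $220 + 6 \sqrt{122} \approx 286.27$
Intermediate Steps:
$U{\left(r,Z \right)} = \sqrt{Z^{2} + r^{2}}$
$D{\left(j \right)} + U{\left(R{\left(6 \right)},A \right)} = 220 + \sqrt{\left(-66\right)^{2} + 6^{2}} = 220 + \sqrt{4356 + 36} = 220 + \sqrt{4392} = 220 + 6 \sqrt{122}$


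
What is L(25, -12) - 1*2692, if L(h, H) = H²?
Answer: -2548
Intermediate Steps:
L(25, -12) - 1*2692 = (-12)² - 1*2692 = 144 - 2692 = -2548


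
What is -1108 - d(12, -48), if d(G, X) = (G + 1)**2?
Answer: -1277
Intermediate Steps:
d(G, X) = (1 + G)**2
-1108 - d(12, -48) = -1108 - (1 + 12)**2 = -1108 - 1*13**2 = -1108 - 1*169 = -1108 - 169 = -1277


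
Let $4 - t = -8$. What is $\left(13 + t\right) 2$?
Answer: $50$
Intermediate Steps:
$t = 12$ ($t = 4 - -8 = 4 + 8 = 12$)
$\left(13 + t\right) 2 = \left(13 + 12\right) 2 = 25 \cdot 2 = 50$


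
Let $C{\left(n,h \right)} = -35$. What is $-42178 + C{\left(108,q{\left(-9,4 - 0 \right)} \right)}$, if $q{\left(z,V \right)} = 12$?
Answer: $-42213$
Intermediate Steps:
$-42178 + C{\left(108,q{\left(-9,4 - 0 \right)} \right)} = -42178 - 35 = -42213$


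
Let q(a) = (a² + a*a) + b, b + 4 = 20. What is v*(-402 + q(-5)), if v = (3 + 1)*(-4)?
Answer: 5376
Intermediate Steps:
b = 16 (b = -4 + 20 = 16)
v = -16 (v = 4*(-4) = -16)
q(a) = 16 + 2*a² (q(a) = (a² + a*a) + 16 = (a² + a²) + 16 = 2*a² + 16 = 16 + 2*a²)
v*(-402 + q(-5)) = -16*(-402 + (16 + 2*(-5)²)) = -16*(-402 + (16 + 2*25)) = -16*(-402 + (16 + 50)) = -16*(-402 + 66) = -16*(-336) = 5376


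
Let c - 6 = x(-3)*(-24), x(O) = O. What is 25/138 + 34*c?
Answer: 366001/138 ≈ 2652.2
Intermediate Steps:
c = 78 (c = 6 - 3*(-24) = 6 + 72 = 78)
25/138 + 34*c = 25/138 + 34*78 = 25*(1/138) + 2652 = 25/138 + 2652 = 366001/138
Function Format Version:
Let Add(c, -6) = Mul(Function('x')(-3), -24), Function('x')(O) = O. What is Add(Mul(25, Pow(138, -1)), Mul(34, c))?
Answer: Rational(366001, 138) ≈ 2652.2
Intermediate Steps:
c = 78 (c = Add(6, Mul(-3, -24)) = Add(6, 72) = 78)
Add(Mul(25, Pow(138, -1)), Mul(34, c)) = Add(Mul(25, Pow(138, -1)), Mul(34, 78)) = Add(Mul(25, Rational(1, 138)), 2652) = Add(Rational(25, 138), 2652) = Rational(366001, 138)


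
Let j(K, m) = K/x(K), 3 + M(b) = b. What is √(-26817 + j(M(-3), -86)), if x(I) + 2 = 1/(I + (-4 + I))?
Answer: I*√3244505/11 ≈ 163.75*I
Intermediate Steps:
x(I) = -2 + 1/(-4 + 2*I) (x(I) = -2 + 1/(I + (-4 + I)) = -2 + 1/(-4 + 2*I))
M(b) = -3 + b
j(K, m) = 2*K*(-2 + K)/(9 - 4*K) (j(K, m) = K/(((9 - 4*K)/(2*(-2 + K)))) = K*(2*(-2 + K)/(9 - 4*K)) = 2*K*(-2 + K)/(9 - 4*K))
√(-26817 + j(M(-3), -86)) = √(-26817 + 2*(-3 - 3)*(2 - (-3 - 3))/(-9 + 4*(-3 - 3))) = √(-26817 + 2*(-6)*(2 - 1*(-6))/(-9 + 4*(-6))) = √(-26817 + 2*(-6)*(2 + 6)/(-9 - 24)) = √(-26817 + 2*(-6)*8/(-33)) = √(-26817 + 2*(-6)*(-1/33)*8) = √(-26817 + 32/11) = √(-294955/11) = I*√3244505/11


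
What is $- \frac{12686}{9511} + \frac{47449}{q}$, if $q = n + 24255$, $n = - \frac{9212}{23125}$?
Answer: $\frac{3320601134057}{5334602562793} \approx 0.62246$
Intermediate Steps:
$n = - \frac{9212}{23125}$ ($n = \left(-9212\right) \frac{1}{23125} = - \frac{9212}{23125} \approx -0.39836$)
$q = \frac{560887663}{23125}$ ($q = - \frac{9212}{23125} + 24255 = \frac{560887663}{23125} \approx 24255.0$)
$- \frac{12686}{9511} + \frac{47449}{q} = - \frac{12686}{9511} + \frac{47449}{\frac{560887663}{23125}} = \left(-12686\right) \frac{1}{9511} + 47449 \cdot \frac{23125}{560887663} = - \frac{12686}{9511} + \frac{1097258125}{560887663} = \frac{3320601134057}{5334602562793}$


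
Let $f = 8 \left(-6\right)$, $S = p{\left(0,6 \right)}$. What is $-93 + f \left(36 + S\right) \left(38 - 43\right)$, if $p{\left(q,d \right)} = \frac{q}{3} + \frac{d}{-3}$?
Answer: $8067$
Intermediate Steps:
$p{\left(q,d \right)} = - \frac{d}{3} + \frac{q}{3}$ ($p{\left(q,d \right)} = q \frac{1}{3} + d \left(- \frac{1}{3}\right) = \frac{q}{3} - \frac{d}{3} = - \frac{d}{3} + \frac{q}{3}$)
$S = -2$ ($S = \left(- \frac{1}{3}\right) 6 + \frac{1}{3} \cdot 0 = -2 + 0 = -2$)
$f = -48$
$-93 + f \left(36 + S\right) \left(38 - 43\right) = -93 - 48 \left(36 - 2\right) \left(38 - 43\right) = -93 - 48 \cdot 34 \left(-5\right) = -93 - -8160 = -93 + 8160 = 8067$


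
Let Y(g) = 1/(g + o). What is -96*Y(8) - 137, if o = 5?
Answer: -1877/13 ≈ -144.38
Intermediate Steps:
Y(g) = 1/(5 + g) (Y(g) = 1/(g + 5) = 1/(5 + g))
-96*Y(8) - 137 = -96/(5 + 8) - 137 = -96/13 - 137 = -1877/13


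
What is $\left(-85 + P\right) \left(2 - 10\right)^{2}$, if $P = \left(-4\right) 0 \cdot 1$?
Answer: $-5440$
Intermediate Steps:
$P = 0$ ($P = 0 \cdot 1 = 0$)
$\left(-85 + P\right) \left(2 - 10\right)^{2} = \left(-85 + 0\right) \left(2 - 10\right)^{2} = - 85 \left(2 - 10\right)^{2} = - 85 \left(-8\right)^{2} = \left(-85\right) 64 = -5440$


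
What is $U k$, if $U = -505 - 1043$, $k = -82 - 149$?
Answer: $357588$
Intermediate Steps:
$k = -231$ ($k = -82 - 149 = -231$)
$U = -1548$ ($U = -505 - 1043 = -1548$)
$U k = \left(-1548\right) \left(-231\right) = 357588$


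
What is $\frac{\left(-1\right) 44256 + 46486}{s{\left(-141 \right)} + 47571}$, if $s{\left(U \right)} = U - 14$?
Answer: $\frac{1115}{23708} \approx 0.047031$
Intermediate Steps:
$s{\left(U \right)} = -14 + U$
$\frac{\left(-1\right) 44256 + 46486}{s{\left(-141 \right)} + 47571} = \frac{\left(-1\right) 44256 + 46486}{\left(-14 - 141\right) + 47571} = \frac{-44256 + 46486}{-155 + 47571} = \frac{2230}{47416} = 2230 \cdot \frac{1}{47416} = \frac{1115}{23708}$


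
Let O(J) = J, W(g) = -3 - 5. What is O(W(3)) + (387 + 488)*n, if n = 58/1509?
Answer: 38678/1509 ≈ 25.632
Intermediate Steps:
W(g) = -8
n = 58/1509 (n = 58*(1/1509) = 58/1509 ≈ 0.038436)
O(W(3)) + (387 + 488)*n = -8 + (387 + 488)*(58/1509) = -8 + 875*(58/1509) = -8 + 50750/1509 = 38678/1509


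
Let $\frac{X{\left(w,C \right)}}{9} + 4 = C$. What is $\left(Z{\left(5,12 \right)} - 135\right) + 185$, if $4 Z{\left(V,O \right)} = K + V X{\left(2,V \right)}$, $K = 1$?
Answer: $\frac{123}{2} \approx 61.5$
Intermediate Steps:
$X{\left(w,C \right)} = -36 + 9 C$
$Z{\left(V,O \right)} = \frac{1}{4} + \frac{V \left(-36 + 9 V\right)}{4}$ ($Z{\left(V,O \right)} = \frac{1 + V \left(-36 + 9 V\right)}{4} = \frac{1}{4} + \frac{V \left(-36 + 9 V\right)}{4}$)
$\left(Z{\left(5,12 \right)} - 135\right) + 185 = \left(\left(\frac{1}{4} + \frac{9}{4} \cdot 5 \left(-4 + 5\right)\right) - 135\right) + 185 = \left(\left(\frac{1}{4} + \frac{9}{4} \cdot 5 \cdot 1\right) - 135\right) + 185 = \left(\left(\frac{1}{4} + \frac{45}{4}\right) - 135\right) + 185 = \left(\frac{23}{2} - 135\right) + 185 = - \frac{247}{2} + 185 = \frac{123}{2}$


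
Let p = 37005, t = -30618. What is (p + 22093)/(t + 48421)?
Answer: 59098/17803 ≈ 3.3196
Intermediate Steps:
(p + 22093)/(t + 48421) = (37005 + 22093)/(-30618 + 48421) = 59098/17803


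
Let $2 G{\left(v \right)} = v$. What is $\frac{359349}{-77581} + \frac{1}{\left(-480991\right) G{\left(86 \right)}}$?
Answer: $- \frac{1061753768074}{229225399879} \approx -4.6319$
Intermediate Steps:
$G{\left(v \right)} = \frac{v}{2}$
$\frac{359349}{-77581} + \frac{1}{\left(-480991\right) G{\left(86 \right)}} = \frac{359349}{-77581} + \frac{1}{\left(-480991\right) \frac{1}{2} \cdot 86} = 359349 \left(- \frac{1}{77581}\right) - \frac{1}{480991 \cdot 43} = - \frac{359349}{77581} - \frac{1}{20682613} = - \frac{1061753768074}{229225399879}$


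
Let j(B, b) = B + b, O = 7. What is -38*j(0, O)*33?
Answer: -8778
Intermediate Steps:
-38*j(0, O)*33 = -38*(0 + 7)*33 = -38*7*33 = -266*33 = -8778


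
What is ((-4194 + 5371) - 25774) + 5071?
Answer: -19526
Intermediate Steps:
((-4194 + 5371) - 25774) + 5071 = (1177 - 25774) + 5071 = -24597 + 5071 = -19526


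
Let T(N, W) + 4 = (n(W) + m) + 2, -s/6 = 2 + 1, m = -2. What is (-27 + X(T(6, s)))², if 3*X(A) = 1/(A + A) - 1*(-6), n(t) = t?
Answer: 10896601/17424 ≈ 625.38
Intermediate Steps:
s = -18 (s = -6*(2 + 1) = -6*3 = -18)
T(N, W) = -4 + W (T(N, W) = -4 + ((W - 2) + 2) = -4 + ((-2 + W) + 2) = -4 + W)
X(A) = 2 + 1/(6*A) (X(A) = (1/(A + A) - 1*(-6))/3 = (1/(2*A) + 6)/3 = (6 + 1/(2*A))/3 = 2 + 1/(6*A))
(-27 + X(T(6, s)))² = (-27 + (2 + 1/(6*(-4 - 18))))² = (-27 + (2 + (⅙)/(-22)))² = (-27 + (2 + (⅙)*(-1/22)))² = (-27 + (2 - 1/132))² = (-27 + 263/132)² = (-3301/132)² = 10896601/17424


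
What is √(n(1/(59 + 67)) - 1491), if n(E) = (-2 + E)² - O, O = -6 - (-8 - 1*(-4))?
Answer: I*√23576363/126 ≈ 38.536*I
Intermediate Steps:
O = -2 (O = -6 - (-8 + 4) = -6 - 1*(-4) = -6 + 4 = -2)
n(E) = 2 + (-2 + E)² (n(E) = (-2 + E)² - 1*(-2) = (-2 + E)² + 2 = 2 + (-2 + E)²)
√(n(1/(59 + 67)) - 1491) = √((2 + (-2 + 1/(59 + 67))²) - 1491) = √((2 + (-2 + 1/126)²) - 1491) = √((2 + (-251/126)²) - 1491) = √((2 + 63001/15876) - 1491) = √(94753/15876 - 1491) = √(-23576363/15876) = I*√23576363/126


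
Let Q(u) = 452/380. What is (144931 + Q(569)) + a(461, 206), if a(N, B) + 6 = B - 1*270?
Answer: 13761908/95 ≈ 1.4486e+5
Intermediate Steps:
Q(u) = 113/95 (Q(u) = 452*(1/380) = 113/95)
a(N, B) = -276 + B (a(N, B) = -6 + (B - 1*270) = -6 + (B - 270) = -6 + (-270 + B) = -276 + B)
(144931 + Q(569)) + a(461, 206) = (144931 + 113/95) + (-276 + 206) = 13768558/95 - 70 = 13761908/95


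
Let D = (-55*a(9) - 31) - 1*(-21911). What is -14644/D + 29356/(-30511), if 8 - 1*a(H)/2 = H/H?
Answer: -533254122/322043605 ≈ -1.6558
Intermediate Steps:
a(H) = 14 (a(H) = 16 - 2*H/H = 16 - 2*1 = 16 - 2 = 14)
D = 21110 (D = (-55*14 - 31) - 1*(-21911) = (-770 - 31) + 21911 = -801 + 21911 = 21110)
-14644/D + 29356/(-30511) = -14644/21110 + 29356/(-30511) = -14644*1/21110 + 29356*(-1/30511) = -7322/10555 - 29356/30511 = -533254122/322043605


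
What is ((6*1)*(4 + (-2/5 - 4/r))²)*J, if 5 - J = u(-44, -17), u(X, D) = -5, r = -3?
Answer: 21904/15 ≈ 1460.3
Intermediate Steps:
J = 10 (J = 5 - 1*(-5) = 5 + 5 = 10)
((6*1)*(4 + (-2/5 - 4/r))²)*J = ((6*1)*(4 + (-2/5 - 4/(-3)))²)*10 = (6*(4 + (-2*⅕ - 4*(-⅓)))²)*10 = (6*(4 + (-⅖ + 4/3))²)*10 = (6*(4 + 14/15)²)*10 = (6*(74/15)²)*10 = (6*(5476/225))*10 = (10952/75)*10 = 21904/15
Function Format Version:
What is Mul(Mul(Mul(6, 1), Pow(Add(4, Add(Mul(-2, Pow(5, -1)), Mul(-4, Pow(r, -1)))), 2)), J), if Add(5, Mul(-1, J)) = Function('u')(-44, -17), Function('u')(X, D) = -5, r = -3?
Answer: Rational(21904, 15) ≈ 1460.3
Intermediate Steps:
J = 10 (J = Add(5, Mul(-1, -5)) = Add(5, 5) = 10)
Mul(Mul(Mul(6, 1), Pow(Add(4, Add(Mul(-2, Pow(5, -1)), Mul(-4, Pow(r, -1)))), 2)), J) = Mul(Mul(Mul(6, 1), Pow(Add(4, Add(Mul(-2, Pow(5, -1)), Mul(-4, Pow(-3, -1)))), 2)), 10) = Mul(Mul(6, Pow(Add(4, Add(Mul(-2, Rational(1, 5)), Mul(-4, Rational(-1, 3)))), 2)), 10) = Mul(Mul(6, Pow(Add(4, Add(Rational(-2, 5), Rational(4, 3))), 2)), 10) = Mul(Mul(6, Pow(Add(4, Rational(14, 15)), 2)), 10) = Mul(Mul(6, Pow(Rational(74, 15), 2)), 10) = Mul(Mul(6, Rational(5476, 225)), 10) = Mul(Rational(10952, 75), 10) = Rational(21904, 15)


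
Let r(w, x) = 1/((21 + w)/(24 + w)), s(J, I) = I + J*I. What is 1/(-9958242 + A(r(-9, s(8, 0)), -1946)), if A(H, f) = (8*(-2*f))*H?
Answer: -1/9919322 ≈ -1.0081e-7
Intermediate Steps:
s(J, I) = I + I*J
r(w, x) = (24 + w)/(21 + w) (r(w, x) = 1/((21 + w)/(24 + w)) = 1*((24 + w)/(21 + w)) = (24 + w)/(21 + w))
A(H, f) = -16*H*f (A(H, f) = (-16*f)*H = -16*H*f)
1/(-9958242 + A(r(-9, s(8, 0)), -1946)) = 1/(-9958242 - 16*(24 - 9)/(21 - 9)*(-1946)) = 1/(-9958242 - 16*15/12*(-1946)) = 1/(-9958242 - 16*(1/12)*15*(-1946)) = 1/(-9958242 - 16*5/4*(-1946)) = 1/(-9958242 + 38920) = 1/(-9919322) = -1/9919322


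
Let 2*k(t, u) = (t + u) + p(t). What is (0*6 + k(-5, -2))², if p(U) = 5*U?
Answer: 256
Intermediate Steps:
k(t, u) = u/2 + 3*t (k(t, u) = ((t + u) + 5*t)/2 = (u + 6*t)/2 = u/2 + 3*t)
(0*6 + k(-5, -2))² = (0*6 + ((½)*(-2) + 3*(-5)))² = (0 + (-1 - 15))² = (0 - 16)² = (-16)² = 256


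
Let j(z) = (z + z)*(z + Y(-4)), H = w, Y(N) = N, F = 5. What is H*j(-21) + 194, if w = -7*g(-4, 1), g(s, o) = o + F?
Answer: -43906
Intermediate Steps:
g(s, o) = 5 + o (g(s, o) = o + 5 = 5 + o)
w = -42 (w = -7*(5 + 1) = -7*6 = -42)
H = -42
j(z) = 2*z*(-4 + z) (j(z) = (z + z)*(z - 4) = (2*z)*(-4 + z) = 2*z*(-4 + z))
H*j(-21) + 194 = -84*(-21)*(-4 - 21) + 194 = -84*(-21)*(-25) + 194 = -42*1050 + 194 = -44100 + 194 = -43906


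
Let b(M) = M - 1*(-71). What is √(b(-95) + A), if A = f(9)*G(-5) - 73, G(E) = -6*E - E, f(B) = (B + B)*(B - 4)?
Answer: √3053 ≈ 55.254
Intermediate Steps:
f(B) = 2*B*(-4 + B) (f(B) = (2*B)*(-4 + B) = 2*B*(-4 + B))
b(M) = 71 + M (b(M) = M + 71 = 71 + M)
G(E) = -7*E
A = 3077 (A = (2*9*(-4 + 9))*(-7*(-5)) - 73 = (2*9*5)*35 - 73 = 90*35 - 73 = 3150 - 73 = 3077)
√(b(-95) + A) = √((71 - 95) + 3077) = √(-24 + 3077) = √3053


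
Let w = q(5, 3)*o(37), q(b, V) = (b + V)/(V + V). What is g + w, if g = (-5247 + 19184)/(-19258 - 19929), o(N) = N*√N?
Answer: -13937/39187 + 148*√37/3 ≈ 299.73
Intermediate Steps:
o(N) = N^(3/2)
q(b, V) = (V + b)/(2*V) (q(b, V) = (V + b)/((2*V)) = (V + b)*(1/(2*V)) = (V + b)/(2*V))
w = 148*√37/3 (w = ((½)*(3 + 5)/3)*37^(3/2) = ((½)*(⅓)*8)*(37*√37) = 4*(37*√37)/3 = 148*√37/3 ≈ 300.08)
g = -13937/39187 (g = 13937/(-39187) = 13937*(-1/39187) = -13937/39187 ≈ -0.35565)
g + w = -13937/39187 + 148*√37/3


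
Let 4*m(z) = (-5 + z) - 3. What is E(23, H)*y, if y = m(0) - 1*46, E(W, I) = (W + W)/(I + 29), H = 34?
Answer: -736/21 ≈ -35.048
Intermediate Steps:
E(W, I) = 2*W/(29 + I) (E(W, I) = (2*W)/(29 + I) = 2*W/(29 + I))
m(z) = -2 + z/4 (m(z) = ((-5 + z) - 3)/4 = (-8 + z)/4 = -2 + z/4)
y = -48 (y = (-2 + (1/4)*0) - 1*46 = (-2 + 0) - 46 = -2 - 46 = -48)
E(23, H)*y = (2*23/(29 + 34))*(-48) = (2*23/63)*(-48) = (2*23*(1/63))*(-48) = (46/63)*(-48) = -736/21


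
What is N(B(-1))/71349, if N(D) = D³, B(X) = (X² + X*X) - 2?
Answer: 0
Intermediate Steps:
B(X) = -2 + 2*X² (B(X) = (X² + X²) - 2 = 2*X² - 2 = -2 + 2*X²)
N(B(-1))/71349 = (-2 + 2*(-1)²)³/71349 = (-2 + 2*1)³*(1/71349) = (-2 + 2)³*(1/71349) = 0³*(1/71349) = 0*(1/71349) = 0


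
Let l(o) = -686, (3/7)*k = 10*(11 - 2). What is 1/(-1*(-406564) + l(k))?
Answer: 1/405878 ≈ 2.4638e-6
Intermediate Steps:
k = 210 (k = 7*(10*(11 - 2))/3 = 7*(10*9)/3 = (7/3)*90 = 210)
1/(-1*(-406564) + l(k)) = 1/(-1*(-406564) - 686) = 1/(406564 - 686) = 1/405878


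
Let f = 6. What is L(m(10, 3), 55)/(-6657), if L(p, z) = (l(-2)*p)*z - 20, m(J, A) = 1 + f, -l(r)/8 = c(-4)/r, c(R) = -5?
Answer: 7720/6657 ≈ 1.1597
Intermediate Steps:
l(r) = 40/r (l(r) = -(-40)/r = 40/r)
m(J, A) = 7 (m(J, A) = 1 + 6 = 7)
L(p, z) = -20 - 20*p*z (L(p, z) = ((40/(-2))*p)*z - 20 = ((40*(-½))*p)*z - 20 = (-20*p)*z - 20 = -20*p*z - 20 = -20 - 20*p*z)
L(m(10, 3), 55)/(-6657) = (-20 - 20*7*55)/(-6657) = (-20 - 7700)*(-1/6657) = -7720*(-1/6657) = 7720/6657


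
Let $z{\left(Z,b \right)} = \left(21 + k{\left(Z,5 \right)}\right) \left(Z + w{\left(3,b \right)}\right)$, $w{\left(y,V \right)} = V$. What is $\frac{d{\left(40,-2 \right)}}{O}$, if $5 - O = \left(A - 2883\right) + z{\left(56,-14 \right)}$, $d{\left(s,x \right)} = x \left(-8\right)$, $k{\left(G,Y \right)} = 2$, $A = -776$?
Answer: $\frac{8}{1349} \approx 0.0059303$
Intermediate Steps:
$d{\left(s,x \right)} = - 8 x$
$z{\left(Z,b \right)} = 23 Z + 23 b$ ($z{\left(Z,b \right)} = \left(21 + 2\right) \left(Z + b\right) = 23 \left(Z + b\right) = 23 Z + 23 b$)
$O = 2698$ ($O = 5 - \left(\left(-776 - 2883\right) + \left(23 \cdot 56 + 23 \left(-14\right)\right)\right) = 5 - \left(-3659 + \left(1288 - 322\right)\right) = 5 - \left(-3659 + 966\right) = 5 - -2693 = 5 + 2693 = 2698$)
$\frac{d{\left(40,-2 \right)}}{O} = \frac{\left(-8\right) \left(-2\right)}{2698} = 16 \cdot \frac{1}{2698} = \frac{8}{1349}$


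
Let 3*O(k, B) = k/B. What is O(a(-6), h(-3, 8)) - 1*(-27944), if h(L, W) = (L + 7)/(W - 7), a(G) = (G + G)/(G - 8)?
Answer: 391217/14 ≈ 27944.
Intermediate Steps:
a(G) = 2*G/(-8 + G) (a(G) = (2*G)/(-8 + G) = 2*G/(-8 + G))
h(L, W) = (7 + L)/(-7 + W)
O(k, B) = k/(3*B) (O(k, B) = (k/B)/3 = k/(3*B))
O(a(-6), h(-3, 8)) - 1*(-27944) = (2*(-6)/(-8 - 6))/(3*(((7 - 3)/(-7 + 8)))) - 1*(-27944) = (2*(-6)/(-14))/(3*((4/1))) + 27944 = (2*(-6)*(-1/14))/(3*((1*4))) + 27944 = (⅓)*(6/7)/4 + 27944 = (⅓)*(6/7)*(¼) + 27944 = 1/14 + 27944 = 391217/14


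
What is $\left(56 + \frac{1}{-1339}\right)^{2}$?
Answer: $\frac{5622450289}{1792921} \approx 3135.9$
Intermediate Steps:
$\left(56 + \frac{1}{-1339}\right)^{2} = \left(56 - \frac{1}{1339}\right)^{2} = \left(\frac{74983}{1339}\right)^{2} = \frac{5622450289}{1792921}$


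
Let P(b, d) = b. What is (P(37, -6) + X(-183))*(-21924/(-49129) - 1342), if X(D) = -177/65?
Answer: -11295821864/245645 ≈ -45984.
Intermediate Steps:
X(D) = -177/65 (X(D) = -177*1/65 = -177/65)
(P(37, -6) + X(-183))*(-21924/(-49129) - 1342) = (37 - 177/65)*(-21924/(-49129) - 1342) = 2228*(-21924*(-1/49129) - 1342)/65 = 2228*(21924/49129 - 1342)/65 = (2228/65)*(-65909194/49129) = -11295821864/245645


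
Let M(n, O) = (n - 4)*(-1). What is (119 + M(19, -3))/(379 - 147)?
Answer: 13/29 ≈ 0.44828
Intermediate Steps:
M(n, O) = 4 - n (M(n, O) = (-4 + n)*(-1) = 4 - n)
(119 + M(19, -3))/(379 - 147) = (119 + (4 - 1*19))/(379 - 147) = (119 + (4 - 19))/232 = (119 - 15)*(1/232) = 104*(1/232) = 13/29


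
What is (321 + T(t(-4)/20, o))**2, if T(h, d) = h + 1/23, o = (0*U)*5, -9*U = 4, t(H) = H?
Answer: 1361388609/13225 ≈ 1.0294e+5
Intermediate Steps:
U = -4/9 (U = -1/9*4 = -4/9 ≈ -0.44444)
o = 0 (o = (0*(-4/9))*5 = 0*5 = 0)
T(h, d) = 1/23 + h (T(h, d) = h + 1/23 = 1/23 + h)
(321 + T(t(-4)/20, o))**2 = (321 + (1/23 - 4/20))**2 = (321 + (1/23 - 4*1/20))**2 = (321 + (1/23 - 1/5))**2 = (321 - 18/115)**2 = (36897/115)**2 = 1361388609/13225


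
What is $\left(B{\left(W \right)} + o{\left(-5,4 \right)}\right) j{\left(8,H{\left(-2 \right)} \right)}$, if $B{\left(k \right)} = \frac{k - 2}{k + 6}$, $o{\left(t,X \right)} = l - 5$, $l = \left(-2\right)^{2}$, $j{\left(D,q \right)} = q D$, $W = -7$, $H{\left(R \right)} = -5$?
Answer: $-320$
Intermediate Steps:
$j{\left(D,q \right)} = D q$
$l = 4$
$o{\left(t,X \right)} = -1$ ($o{\left(t,X \right)} = 4 - 5 = -1$)
$B{\left(k \right)} = \frac{-2 + k}{6 + k}$
$\left(B{\left(W \right)} + o{\left(-5,4 \right)}\right) j{\left(8,H{\left(-2 \right)} \right)} = \left(\frac{-2 - 7}{6 - 7} - 1\right) 8 \left(-5\right) = \left(\frac{1}{-1} \left(-9\right) - 1\right) \left(-40\right) = \left(\left(-1\right) \left(-9\right) - 1\right) \left(-40\right) = \left(9 - 1\right) \left(-40\right) = 8 \left(-40\right) = -320$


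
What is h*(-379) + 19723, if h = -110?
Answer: 61413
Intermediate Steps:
h*(-379) + 19723 = -110*(-379) + 19723 = 41690 + 19723 = 61413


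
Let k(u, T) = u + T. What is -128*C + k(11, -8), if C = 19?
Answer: -2429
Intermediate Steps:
k(u, T) = T + u
-128*C + k(11, -8) = -128*19 + (-8 + 11) = -2432 + 3 = -2429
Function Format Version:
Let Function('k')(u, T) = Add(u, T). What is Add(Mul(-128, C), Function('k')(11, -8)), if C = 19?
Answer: -2429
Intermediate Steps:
Function('k')(u, T) = Add(T, u)
Add(Mul(-128, C), Function('k')(11, -8)) = Add(Mul(-128, 19), Add(-8, 11)) = Add(-2432, 3) = -2429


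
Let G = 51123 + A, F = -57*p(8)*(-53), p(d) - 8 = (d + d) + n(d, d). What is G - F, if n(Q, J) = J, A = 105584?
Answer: 60035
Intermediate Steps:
p(d) = 8 + 3*d (p(d) = 8 + ((d + d) + d) = 8 + (2*d + d) = 8 + 3*d)
F = 96672 (F = -57*(8 + 3*8)*(-53) = -57*(8 + 24)*(-53) = -57*32*(-53) = -1824*(-53) = 96672)
G = 156707 (G = 51123 + 105584 = 156707)
G - F = 156707 - 1*96672 = 156707 - 96672 = 60035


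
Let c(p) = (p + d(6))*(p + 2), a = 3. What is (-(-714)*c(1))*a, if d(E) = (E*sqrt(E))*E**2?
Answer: 6426 + 1388016*sqrt(6) ≈ 3.4064e+6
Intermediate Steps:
d(E) = E**(7/2) (d(E) = E**(3/2)*E**2 = E**(7/2))
c(p) = (2 + p)*(p + 216*sqrt(6)) (c(p) = (p + 6**(7/2))*(p + 2) = (p + 216*sqrt(6))*(2 + p) = (2 + p)*(p + 216*sqrt(6)))
(-(-714)*c(1))*a = -(-714)*(1**2 + 2*1 + 432*sqrt(6) + 216*1*sqrt(6))*3 = -(-714)*(1 + 2 + 432*sqrt(6) + 216*sqrt(6))*3 = -(-714)*(3 + 648*sqrt(6))*3 = -42*(-51 - 11016*sqrt(6))*3 = (2142 + 462672*sqrt(6))*3 = 6426 + 1388016*sqrt(6)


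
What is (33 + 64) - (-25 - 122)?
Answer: 244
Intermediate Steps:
(33 + 64) - (-25 - 122) = 97 - 1*(-147) = 97 + 147 = 244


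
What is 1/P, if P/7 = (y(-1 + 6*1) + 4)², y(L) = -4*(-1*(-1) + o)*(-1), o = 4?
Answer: 1/4032 ≈ 0.00024802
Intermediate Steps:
y(L) = 20 (y(L) = -4*(-1*(-1) + 4)*(-1) = -4*(1 + 4)*(-1) = -4*5*(-1) = -20*(-1) = 20)
P = 4032 (P = 7*(20 + 4)² = 7*24² = 7*576 = 4032)
1/P = 1/4032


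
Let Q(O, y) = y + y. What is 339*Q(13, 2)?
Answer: 1356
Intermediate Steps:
Q(O, y) = 2*y
339*Q(13, 2) = 339*(2*2) = 339*4 = 1356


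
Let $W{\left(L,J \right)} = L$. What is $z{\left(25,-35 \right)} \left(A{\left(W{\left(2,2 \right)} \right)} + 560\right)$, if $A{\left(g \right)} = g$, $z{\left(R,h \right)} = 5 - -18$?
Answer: $12926$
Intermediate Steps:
$z{\left(R,h \right)} = 23$ ($z{\left(R,h \right)} = 5 + 18 = 23$)
$z{\left(25,-35 \right)} \left(A{\left(W{\left(2,2 \right)} \right)} + 560\right) = 23 \left(2 + 560\right) = 23 \cdot 562 = 12926$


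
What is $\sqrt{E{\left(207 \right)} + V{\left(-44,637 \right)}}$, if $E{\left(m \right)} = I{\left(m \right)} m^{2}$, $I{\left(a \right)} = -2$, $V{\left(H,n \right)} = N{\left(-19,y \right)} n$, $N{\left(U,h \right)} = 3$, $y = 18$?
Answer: $i \sqrt{83787} \approx 289.46 i$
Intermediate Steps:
$V{\left(H,n \right)} = 3 n$
$E{\left(m \right)} = - 2 m^{2}$
$\sqrt{E{\left(207 \right)} + V{\left(-44,637 \right)}} = \sqrt{- 2 \cdot 207^{2} + 3 \cdot 637} = \sqrt{\left(-2\right) 42849 + 1911} = \sqrt{-85698 + 1911} = \sqrt{-83787} = i \sqrt{83787}$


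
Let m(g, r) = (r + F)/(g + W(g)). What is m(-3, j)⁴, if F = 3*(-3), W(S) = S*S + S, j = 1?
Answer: 4096/81 ≈ 50.568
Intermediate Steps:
W(S) = S + S² (W(S) = S² + S = S + S²)
F = -9
m(g, r) = (-9 + r)/(g + g*(1 + g)) (m(g, r) = (r - 9)/(g + g*(1 + g)) = (-9 + r)/(g + g*(1 + g)))
m(-3, j)⁴ = ((-9 + 1)/((-3)*(2 - 3)))⁴ = (-⅓*(-8)/(-1))⁴ = (-⅓*(-1)*(-8))⁴ = (-8/3)⁴ = 4096/81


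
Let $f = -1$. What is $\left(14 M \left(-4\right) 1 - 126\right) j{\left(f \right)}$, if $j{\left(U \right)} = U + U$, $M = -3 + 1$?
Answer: $28$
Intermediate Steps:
$M = -2$
$j{\left(U \right)} = 2 U$
$\left(14 M \left(-4\right) 1 - 126\right) j{\left(f \right)} = \left(14 \left(-2\right) \left(-4\right) 1 - 126\right) 2 \left(-1\right) = \left(14 \cdot 8 \cdot 1 - 126\right) \left(-2\right) = \left(14 \cdot 8 - 126\right) \left(-2\right) = \left(112 - 126\right) \left(-2\right) = \left(-14\right) \left(-2\right) = 28$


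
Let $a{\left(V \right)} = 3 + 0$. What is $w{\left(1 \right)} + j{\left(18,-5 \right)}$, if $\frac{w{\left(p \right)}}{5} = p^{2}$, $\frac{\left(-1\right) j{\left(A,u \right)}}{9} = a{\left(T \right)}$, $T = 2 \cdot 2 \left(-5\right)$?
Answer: $-22$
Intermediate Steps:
$T = -20$ ($T = 4 \left(-5\right) = -20$)
$a{\left(V \right)} = 3$
$j{\left(A,u \right)} = -27$ ($j{\left(A,u \right)} = \left(-9\right) 3 = -27$)
$w{\left(p \right)} = 5 p^{2}$
$w{\left(1 \right)} + j{\left(18,-5 \right)} = 5 \cdot 1^{2} - 27 = 5 \cdot 1 - 27 = 5 - 27 = -22$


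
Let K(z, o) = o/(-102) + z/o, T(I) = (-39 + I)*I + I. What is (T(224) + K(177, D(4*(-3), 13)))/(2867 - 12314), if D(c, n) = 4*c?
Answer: -11331733/2569584 ≈ -4.4100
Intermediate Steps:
T(I) = I + I*(-39 + I) (T(I) = I*(-39 + I) + I = I + I*(-39 + I))
K(z, o) = -o/102 + z/o (K(z, o) = o*(-1/102) + z/o = -o/102 + z/o)
(T(224) + K(177, D(4*(-3), 13)))/(2867 - 12314) = (224*(-38 + 224) + (-2*4*(-3)/51 + 177/((4*(4*(-3))))))/(2867 - 12314) = (224*186 + (-2*(-12)/51 + 177/((4*(-12)))))/(-9447) = (41664 + (-1/102*(-48) + 177/(-48)))*(-1/9447) = (41664 + (8/17 + 177*(-1/48)))*(-1/9447) = (41664 + (8/17 - 59/16))*(-1/9447) = (41664 - 875/272)*(-1/9447) = (11331733/272)*(-1/9447) = -11331733/2569584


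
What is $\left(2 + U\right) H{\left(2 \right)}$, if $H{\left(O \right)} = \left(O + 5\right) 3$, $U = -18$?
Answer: $-336$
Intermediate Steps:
$H{\left(O \right)} = 15 + 3 O$ ($H{\left(O \right)} = \left(5 + O\right) 3 = 15 + 3 O$)
$\left(2 + U\right) H{\left(2 \right)} = \left(2 - 18\right) \left(15 + 3 \cdot 2\right) = - 16 \left(15 + 6\right) = \left(-16\right) 21 = -336$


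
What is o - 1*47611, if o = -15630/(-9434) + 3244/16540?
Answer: -928606654233/19504795 ≈ -47609.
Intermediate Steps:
o = 36140512/19504795 (o = -15630*(-1/9434) + 3244*(1/16540) = 7815/4717 + 811/4135 = 36140512/19504795 ≈ 1.8529)
o - 1*47611 = 36140512/19504795 - 1*47611 = 36140512/19504795 - 47611 = -928606654233/19504795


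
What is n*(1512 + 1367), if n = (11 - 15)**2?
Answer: 46064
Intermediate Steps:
n = 16 (n = (-4)**2 = 16)
n*(1512 + 1367) = 16*(1512 + 1367) = 16*2879 = 46064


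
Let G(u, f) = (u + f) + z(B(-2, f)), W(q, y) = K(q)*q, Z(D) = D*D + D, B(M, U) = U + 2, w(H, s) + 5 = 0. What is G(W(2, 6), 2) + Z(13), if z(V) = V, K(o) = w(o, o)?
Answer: 178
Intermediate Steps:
w(H, s) = -5 (w(H, s) = -5 + 0 = -5)
B(M, U) = 2 + U
K(o) = -5
Z(D) = D + D² (Z(D) = D² + D = D + D²)
W(q, y) = -5*q
G(u, f) = 2 + u + 2*f (G(u, f) = (u + f) + (2 + f) = (f + u) + (2 + f) = 2 + u + 2*f)
G(W(2, 6), 2) + Z(13) = (2 - 5*2 + 2*2) + 13*(1 + 13) = (2 - 10 + 4) + 13*14 = -4 + 182 = 178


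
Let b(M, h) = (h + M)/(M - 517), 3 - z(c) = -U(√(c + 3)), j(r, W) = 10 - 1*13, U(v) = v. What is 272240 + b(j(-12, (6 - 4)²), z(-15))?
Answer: 272240 - I*√3/260 ≈ 2.7224e+5 - 0.0066617*I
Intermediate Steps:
j(r, W) = -3 (j(r, W) = 10 - 13 = -3)
z(c) = 3 + √(3 + c) (z(c) = 3 - (-1)*√(c + 3) = 3 - (-1)*√(3 + c) = 3 + √(3 + c))
b(M, h) = (M + h)/(-517 + M)
272240 + b(j(-12, (6 - 4)²), z(-15)) = 272240 + (-3 + (3 + √(3 - 15)))/(-517 - 3) = 272240 + (-3 + (3 + √(-12)))/(-520) = 272240 - (-3 + (3 + 2*I*√3))/520 = 272240 - I*√3/260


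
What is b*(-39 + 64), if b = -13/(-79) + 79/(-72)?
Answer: -132625/5688 ≈ -23.317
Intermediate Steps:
b = -5305/5688 (b = -13*(-1/79) + 79*(-1/72) = 13/79 - 79/72 = -5305/5688 ≈ -0.93266)
b*(-39 + 64) = -5305*(-39 + 64)/5688 = -5305/5688*25 = -132625/5688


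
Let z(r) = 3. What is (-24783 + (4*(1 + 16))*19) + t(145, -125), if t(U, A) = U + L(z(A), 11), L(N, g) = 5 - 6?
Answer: -23347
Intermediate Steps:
L(N, g) = -1
t(U, A) = -1 + U (t(U, A) = U - 1 = -1 + U)
(-24783 + (4*(1 + 16))*19) + t(145, -125) = (-24783 + (4*(1 + 16))*19) + (-1 + 145) = (-24783 + (4*17)*19) + 144 = (-24783 + 68*19) + 144 = (-24783 + 1292) + 144 = -23491 + 144 = -23347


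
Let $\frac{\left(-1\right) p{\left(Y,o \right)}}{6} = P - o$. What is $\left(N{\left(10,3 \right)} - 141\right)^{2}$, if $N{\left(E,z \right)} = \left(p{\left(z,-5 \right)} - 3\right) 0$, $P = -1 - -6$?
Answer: $19881$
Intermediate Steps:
$P = 5$ ($P = -1 + 6 = 5$)
$p{\left(Y,o \right)} = -30 + 6 o$ ($p{\left(Y,o \right)} = - 6 \left(5 - o\right) = -30 + 6 o$)
$N{\left(E,z \right)} = 0$ ($N{\left(E,z \right)} = \left(\left(-30 + 6 \left(-5\right)\right) - 3\right) 0 = \left(\left(-30 - 30\right) - 3\right) 0 = \left(-60 - 3\right) 0 = \left(-63\right) 0 = 0$)
$\left(N{\left(10,3 \right)} - 141\right)^{2} = \left(0 - 141\right)^{2} = \left(-141\right)^{2} = 19881$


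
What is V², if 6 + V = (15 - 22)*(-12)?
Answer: 6084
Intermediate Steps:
V = 78 (V = -6 + (15 - 22)*(-12) = -6 - 7*(-12) = -6 + 84 = 78)
V² = 78² = 6084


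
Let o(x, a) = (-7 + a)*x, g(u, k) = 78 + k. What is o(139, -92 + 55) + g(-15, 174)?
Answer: -5864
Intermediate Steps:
o(x, a) = x*(-7 + a)
o(139, -92 + 55) + g(-15, 174) = 139*(-7 + (-92 + 55)) + (78 + 174) = 139*(-7 - 37) + 252 = 139*(-44) + 252 = -6116 + 252 = -5864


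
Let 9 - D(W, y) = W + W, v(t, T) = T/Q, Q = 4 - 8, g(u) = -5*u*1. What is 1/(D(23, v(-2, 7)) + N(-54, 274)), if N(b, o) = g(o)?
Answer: -1/1407 ≈ -0.00071073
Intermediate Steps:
g(u) = -5*u
N(b, o) = -5*o
Q = -4
v(t, T) = -T/4 (v(t, T) = T/(-4) = T*(-1/4) = -T/4)
D(W, y) = 9 - 2*W (D(W, y) = 9 - (W + W) = 9 - 2*W)
1/(D(23, v(-2, 7)) + N(-54, 274)) = 1/((9 - 2*23) - 5*274) = 1/((9 - 46) - 1370) = 1/(-37 - 1370) = 1/(-1407) = -1/1407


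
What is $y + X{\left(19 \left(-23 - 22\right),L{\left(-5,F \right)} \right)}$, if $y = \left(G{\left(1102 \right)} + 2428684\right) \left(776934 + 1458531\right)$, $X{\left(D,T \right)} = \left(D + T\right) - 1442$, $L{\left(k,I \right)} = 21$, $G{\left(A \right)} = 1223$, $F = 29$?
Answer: $5431972049479$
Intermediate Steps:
$X{\left(D,T \right)} = -1442 + D + T$
$y = 5431972051755$ ($y = \left(1223 + 2428684\right) \left(776934 + 1458531\right) = 2429907 \cdot 2235465 = 5431972051755$)
$y + X{\left(19 \left(-23 - 22\right),L{\left(-5,F \right)} \right)} = 5431972051755 + \left(-1442 + 19 \left(-23 - 22\right) + 21\right) = 5431972051755 + \left(-1442 + 19 \left(-45\right) + 21\right) = 5431972051755 - 2276 = 5431972049479$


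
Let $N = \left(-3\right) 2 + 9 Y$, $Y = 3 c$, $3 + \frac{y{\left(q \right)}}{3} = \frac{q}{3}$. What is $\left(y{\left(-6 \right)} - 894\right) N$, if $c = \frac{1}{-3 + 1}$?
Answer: $\frac{35451}{2} \approx 17726.0$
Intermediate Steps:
$y{\left(q \right)} = -9 + q$ ($y{\left(q \right)} = -9 + 3 \frac{q}{3} = -9 + q$)
$c = - \frac{1}{2}$ ($c = \frac{1}{-2} = - \frac{1}{2} \approx -0.5$)
$Y = - \frac{3}{2}$ ($Y = 3 \left(- \frac{1}{2}\right) = - \frac{3}{2} \approx -1.5$)
$N = - \frac{39}{2}$ ($N = \left(-3\right) 2 + 9 \left(- \frac{3}{2}\right) = -6 - \frac{27}{2} = - \frac{39}{2} \approx -19.5$)
$\left(y{\left(-6 \right)} - 894\right) N = \left(\left(-9 - 6\right) - 894\right) \left(- \frac{39}{2}\right) = \left(-15 - 894\right) \left(- \frac{39}{2}\right) = \left(-909\right) \left(- \frac{39}{2}\right) = \frac{35451}{2}$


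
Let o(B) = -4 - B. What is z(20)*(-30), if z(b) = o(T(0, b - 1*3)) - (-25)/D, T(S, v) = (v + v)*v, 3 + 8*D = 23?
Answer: 17160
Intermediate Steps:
D = 5/2 (D = -3/8 + (⅛)*23 = -3/8 + 23/8 = 5/2 ≈ 2.5000)
T(S, v) = 2*v² (T(S, v) = (2*v)*v = 2*v²)
z(b) = 6 - 2*(-3 + b)² (z(b) = (-4 - 2*(b - 1*3)²) - (-25)/5/2 = (-4 - 2*(b - 3)²) - (-25)*2/5 = (-4 - 2*(-3 + b)²) - 1*(-10) = (-4 - 2*(-3 + b)²) + 10 = 6 - 2*(-3 + b)²)
z(20)*(-30) = (6 - 2*(-3 + 20)²)*(-30) = (6 - 2*17²)*(-30) = (6 - 2*289)*(-30) = (6 - 578)*(-30) = -572*(-30) = 17160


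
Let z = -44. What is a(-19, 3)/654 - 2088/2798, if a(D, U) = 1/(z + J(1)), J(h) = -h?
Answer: -30726319/41172570 ≈ -0.74628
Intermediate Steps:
a(D, U) = -1/45 (a(D, U) = 1/(-44 - 1*1) = 1/(-44 - 1) = 1/(-45) = -1/45)
a(-19, 3)/654 - 2088/2798 = -1/45/654 - 2088/2798 = -1/45*1/654 - 2088*1/2798 = -1/29430 - 1044/1399 = -30726319/41172570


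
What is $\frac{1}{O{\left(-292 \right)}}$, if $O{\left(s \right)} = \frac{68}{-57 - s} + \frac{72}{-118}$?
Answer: $- \frac{13865}{4448} \approx -3.1171$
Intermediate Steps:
$O{\left(s \right)} = - \frac{36}{59} + \frac{68}{-57 - s}$ ($O{\left(s \right)} = \frac{68}{-57 - s} + 72 \left(- \frac{1}{118}\right) = \frac{68}{-57 - s} - \frac{36}{59} = - \frac{36}{59} + \frac{68}{-57 - s}$)
$\frac{1}{O{\left(-292 \right)}} = \frac{1}{\frac{4}{59} \frac{1}{57 - 292} \left(-1516 - -2628\right)} = \frac{1}{\frac{4}{59} \frac{1}{-235} \left(-1516 + 2628\right)} = \frac{1}{\frac{4}{59} \left(- \frac{1}{235}\right) 1112} = \frac{1}{- \frac{4448}{13865}} = - \frac{13865}{4448}$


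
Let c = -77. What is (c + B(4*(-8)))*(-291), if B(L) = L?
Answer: 31719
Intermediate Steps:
(c + B(4*(-8)))*(-291) = (-77 + 4*(-8))*(-291) = (-77 - 32)*(-291) = -109*(-291) = 31719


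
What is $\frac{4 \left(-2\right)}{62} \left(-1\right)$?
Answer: $\frac{4}{31} \approx 0.12903$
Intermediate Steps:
$\frac{4 \left(-2\right)}{62} \left(-1\right) = \frac{1}{62} \left(-8\right) \left(-1\right) = \left(- \frac{4}{31}\right) \left(-1\right) = \frac{4}{31}$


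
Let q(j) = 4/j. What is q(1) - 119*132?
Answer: -15704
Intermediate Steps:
q(1) - 119*132 = 4/1 - 119*132 = 4*1 - 15708 = 4 - 15708 = -15704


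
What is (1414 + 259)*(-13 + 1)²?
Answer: 240912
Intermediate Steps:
(1414 + 259)*(-13 + 1)² = 1673*(-12)² = 1673*144 = 240912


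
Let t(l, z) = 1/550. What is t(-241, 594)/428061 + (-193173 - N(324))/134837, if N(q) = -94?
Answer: -45457274265613/31745153581350 ≈ -1.4319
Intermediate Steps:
t(l, z) = 1/550
t(-241, 594)/428061 + (-193173 - N(324))/134837 = (1/550)/428061 + (-193173 - 1*(-94))/134837 = (1/550)*(1/428061) + (-193173 + 94)*(1/134837) = 1/235433550 - 193079*1/134837 = 1/235433550 - 193079/134837 = -45457274265613/31745153581350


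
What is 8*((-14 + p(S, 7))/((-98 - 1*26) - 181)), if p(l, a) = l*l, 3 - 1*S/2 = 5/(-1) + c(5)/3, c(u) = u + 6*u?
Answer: -2864/2745 ≈ -1.0434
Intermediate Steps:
c(u) = 7*u
S = -22/3 (S = 6 - 2*(5/(-1) + (7*5)/3) = 6 - 2*(5*(-1) + 35*(⅓)) = 6 - 2*(-5 + 35/3) = 6 - 2*20/3 = 6 - 40/3 = -22/3 ≈ -7.3333)
p(l, a) = l²
8*((-14 + p(S, 7))/((-98 - 1*26) - 181)) = 8*((-14 + (-22/3)²)/((-98 - 1*26) - 181)) = 8*((-14 + 484/9)/((-98 - 26) - 181)) = 8*(358/(9*(-124 - 181))) = 8*((358/9)/(-305)) = 8*((358/9)*(-1/305)) = 8*(-358/2745) = -2864/2745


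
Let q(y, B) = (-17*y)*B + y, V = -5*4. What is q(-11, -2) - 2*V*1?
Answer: -345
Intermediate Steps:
V = -20
q(y, B) = y - 17*B*y (q(y, B) = -17*B*y + y = y - 17*B*y)
q(-11, -2) - 2*V*1 = -11*(1 - 17*(-2)) - 2*(-20)*1 = -11*(1 + 34) + 40*1 = -11*35 + 40 = -385 + 40 = -345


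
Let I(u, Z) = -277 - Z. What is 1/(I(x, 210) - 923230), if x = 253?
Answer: -1/923717 ≈ -1.0826e-6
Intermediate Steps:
1/(I(x, 210) - 923230) = 1/((-277 - 1*210) - 923230) = 1/((-277 - 210) - 923230) = 1/(-487 - 923230) = 1/(-923717) = -1/923717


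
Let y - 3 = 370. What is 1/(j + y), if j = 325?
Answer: 1/698 ≈ 0.0014327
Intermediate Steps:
y = 373 (y = 3 + 370 = 373)
1/(j + y) = 1/(325 + 373) = 1/698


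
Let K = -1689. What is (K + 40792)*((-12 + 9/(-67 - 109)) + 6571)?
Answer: 45139525625/176 ≈ 2.5647e+8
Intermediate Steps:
(K + 40792)*((-12 + 9/(-67 - 109)) + 6571) = (-1689 + 40792)*((-12 + 9/(-67 - 109)) + 6571) = 39103*((-12 + 9/(-176)) + 6571) = 39103*((-12 + 9*(-1/176)) + 6571) = 39103*((-12 - 9/176) + 6571) = 39103*(-2121/176 + 6571) = 39103*(1154375/176) = 45139525625/176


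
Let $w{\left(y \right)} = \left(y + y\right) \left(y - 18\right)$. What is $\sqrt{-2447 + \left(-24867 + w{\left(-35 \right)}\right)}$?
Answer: $2 i \sqrt{5901} \approx 153.64 i$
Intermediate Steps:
$w{\left(y \right)} = 2 y \left(-18 + y\right)$
$\sqrt{-2447 + \left(-24867 + w{\left(-35 \right)}\right)} = \sqrt{-2447 - \left(24867 + 70 \left(-18 - 35\right)\right)} = \sqrt{-2447 - \left(24867 + 70 \left(-53\right)\right)} = \sqrt{-2447 + \left(-24867 + 3710\right)} = \sqrt{-2447 - 21157} = \sqrt{-23604} = 2 i \sqrt{5901}$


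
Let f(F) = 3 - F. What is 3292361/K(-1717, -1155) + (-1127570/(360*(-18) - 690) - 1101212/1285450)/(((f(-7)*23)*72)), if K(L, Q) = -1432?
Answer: -3140655915949867933/1366022057418000 ≈ -2299.1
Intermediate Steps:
3292361/K(-1717, -1155) + (-1127570/(360*(-18) - 690) - 1101212/1285450)/(((f(-7)*23)*72)) = 3292361/(-1432) + (-1127570/(360*(-18) - 690) - 1101212/1285450)/((((3 - 1*(-7))*23)*72)) = 3292361*(-1/1432) + (-1127570/(-6480 - 690) - 1101212*1/1285450)/((((3 + 7)*23)*72)) = -3292361/1432 + (-1127570/(-7170) - 550606/642725)/(((10*23)*72)) = -3292361/1432 + (-1127570*(-1/7170) - 550606/642725)/((230*72)) = -3292361/1432 + (112757/717 - 550606/642725)/16560 = -3292361/1432 + (72076958323/460833825)*(1/16560) = -3292361/1432 + 72076958323/7631408142000 = -3140655915949867933/1366022057418000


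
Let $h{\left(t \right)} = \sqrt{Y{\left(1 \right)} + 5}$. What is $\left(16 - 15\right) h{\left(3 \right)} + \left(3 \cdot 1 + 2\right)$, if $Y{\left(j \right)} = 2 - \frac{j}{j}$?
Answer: $5 + \sqrt{6} \approx 7.4495$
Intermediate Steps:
$Y{\left(j \right)} = 1$ ($Y{\left(j \right)} = 2 - 1 = 1$)
$h{\left(t \right)} = \sqrt{6}$ ($h{\left(t \right)} = \sqrt{1 + 5} = \sqrt{6}$)
$\left(16 - 15\right) h{\left(3 \right)} + \left(3 \cdot 1 + 2\right) = \left(16 - 15\right) \sqrt{6} + \left(3 \cdot 1 + 2\right) = \left(16 - 15\right) \sqrt{6} + \left(3 + 2\right) = 1 \sqrt{6} + 5 = \sqrt{6} + 5 = 5 + \sqrt{6}$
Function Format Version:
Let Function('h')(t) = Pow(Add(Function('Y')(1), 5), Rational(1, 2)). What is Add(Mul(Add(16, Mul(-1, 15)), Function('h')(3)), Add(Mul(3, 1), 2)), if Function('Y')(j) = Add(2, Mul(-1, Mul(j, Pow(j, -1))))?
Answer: Add(5, Pow(6, Rational(1, 2))) ≈ 7.4495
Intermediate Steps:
Function('Y')(j) = 1 (Function('Y')(j) = Add(2, Mul(-1, 1)) = Add(2, -1) = 1)
Function('h')(t) = Pow(6, Rational(1, 2)) (Function('h')(t) = Pow(Add(1, 5), Rational(1, 2)) = Pow(6, Rational(1, 2)))
Add(Mul(Add(16, Mul(-1, 15)), Function('h')(3)), Add(Mul(3, 1), 2)) = Add(Mul(Add(16, Mul(-1, 15)), Pow(6, Rational(1, 2))), Add(Mul(3, 1), 2)) = Add(Mul(Add(16, -15), Pow(6, Rational(1, 2))), Add(3, 2)) = Add(Mul(1, Pow(6, Rational(1, 2))), 5) = Add(Pow(6, Rational(1, 2)), 5) = Add(5, Pow(6, Rational(1, 2)))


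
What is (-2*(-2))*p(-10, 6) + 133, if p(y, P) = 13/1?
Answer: 185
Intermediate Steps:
p(y, P) = 13 (p(y, P) = 13*1 = 13)
(-2*(-2))*p(-10, 6) + 133 = -2*(-2)*13 + 133 = 4*13 + 133 = 52 + 133 = 185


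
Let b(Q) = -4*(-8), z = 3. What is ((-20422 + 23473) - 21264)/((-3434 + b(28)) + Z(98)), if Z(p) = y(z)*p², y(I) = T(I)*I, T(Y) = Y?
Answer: -6071/27678 ≈ -0.21934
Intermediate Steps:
y(I) = I² (y(I) = I*I = I²)
b(Q) = 32
Z(p) = 9*p² (Z(p) = 3²*p² = 9*p²)
((-20422 + 23473) - 21264)/((-3434 + b(28)) + Z(98)) = ((-20422 + 23473) - 21264)/((-3434 + 32) + 9*98²) = (3051 - 21264)/(-3402 + 9*9604) = -18213/(-3402 + 86436) = -18213/83034 = -18213*1/83034 = -6071/27678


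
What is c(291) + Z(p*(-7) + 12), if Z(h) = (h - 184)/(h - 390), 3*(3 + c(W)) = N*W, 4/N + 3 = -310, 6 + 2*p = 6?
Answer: -223885/59157 ≈ -3.7846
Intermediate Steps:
p = 0 (p = -3 + (½)*6 = -3 + 3 = 0)
N = -4/313 (N = 4/(-3 - 310) = 4/(-313) = 4*(-1/313) = -4/313 ≈ -0.012780)
c(W) = -3 - 4*W/939 (c(W) = -3 + (-4*W/313)/3 = -3 - 4*W/939)
Z(h) = (-184 + h)/(-390 + h)
c(291) + Z(p*(-7) + 12) = (-3 - 4/939*291) + (-184 + (0*(-7) + 12))/(-390 + (0*(-7) + 12)) = (-3 - 388/313) + (-184 + (0 + 12))/(-390 + (0 + 12)) = -1327/313 + (-184 + 12)/(-390 + 12) = -1327/313 - 172/(-378) = -1327/313 - 1/378*(-172) = -1327/313 + 86/189 = -223885/59157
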